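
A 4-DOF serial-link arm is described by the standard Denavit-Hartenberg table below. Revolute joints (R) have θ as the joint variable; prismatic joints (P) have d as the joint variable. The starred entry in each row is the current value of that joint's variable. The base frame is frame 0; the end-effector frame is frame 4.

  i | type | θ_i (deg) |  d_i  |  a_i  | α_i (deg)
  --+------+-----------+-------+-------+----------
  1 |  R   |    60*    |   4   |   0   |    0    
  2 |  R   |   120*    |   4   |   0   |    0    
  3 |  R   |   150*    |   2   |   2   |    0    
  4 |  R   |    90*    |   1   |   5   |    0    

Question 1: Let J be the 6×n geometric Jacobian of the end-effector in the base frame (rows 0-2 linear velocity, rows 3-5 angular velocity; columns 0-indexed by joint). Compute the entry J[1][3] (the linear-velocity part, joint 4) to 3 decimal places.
2.500

axis z_3 = (0.0000,0.0000,1.0000); lever o_n−o_3 = (2.5000,4.3301,1.0000)
cross product → J_v[:, 3] = (-4.3301,2.5000,0.0000)
J_ω[:, 3] = z_3
entry J[1][3] = 2.5000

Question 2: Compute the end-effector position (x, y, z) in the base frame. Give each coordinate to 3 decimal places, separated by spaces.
4.232 3.330 11.000

after link 1: o_1 = (0.0000, 0.0000, 4.0000)
after link 2: o_2 = (0.0000, 0.0000, 8.0000)
after link 3: o_3 = (1.7321, -1.0000, 10.0000)
after link 4: o_4 = (4.2321, 3.3301, 11.0000)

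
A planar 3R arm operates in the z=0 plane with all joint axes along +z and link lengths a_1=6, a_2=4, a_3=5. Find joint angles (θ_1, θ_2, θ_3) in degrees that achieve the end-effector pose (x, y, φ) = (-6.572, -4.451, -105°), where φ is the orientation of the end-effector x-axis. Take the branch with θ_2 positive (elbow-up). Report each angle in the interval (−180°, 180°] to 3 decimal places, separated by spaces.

wrist centre = target − a_3·(cos φ, sin φ) = (-5.2779, 0.3786)
cos θ_2 = (27.9996−6²−4²)/(2·6·4) = -0.5000; θ_2 = 120.0005° (elbow-up)
β = atan2(0.3786,-5.2779) = 175.8967°; ψ = atan2(3.4641,4.0000) = 40.8935°
θ_1 = β − ψ = 135.0032°
θ_3 = φ − θ_1 − θ_2 = -0.0037° (wrapped to (-180°,180°])

135.003 120.000 -0.004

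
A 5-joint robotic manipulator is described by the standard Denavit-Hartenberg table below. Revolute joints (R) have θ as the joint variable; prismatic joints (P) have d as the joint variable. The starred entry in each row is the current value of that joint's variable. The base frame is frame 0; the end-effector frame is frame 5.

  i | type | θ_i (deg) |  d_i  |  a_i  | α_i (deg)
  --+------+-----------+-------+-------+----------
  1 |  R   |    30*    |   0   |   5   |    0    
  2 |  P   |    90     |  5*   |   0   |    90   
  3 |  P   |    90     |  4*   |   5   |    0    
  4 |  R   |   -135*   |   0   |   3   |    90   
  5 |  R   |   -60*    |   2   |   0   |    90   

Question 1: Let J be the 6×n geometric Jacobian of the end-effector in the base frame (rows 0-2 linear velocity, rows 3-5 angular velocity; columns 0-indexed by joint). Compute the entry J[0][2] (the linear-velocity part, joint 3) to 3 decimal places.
0.866

prismatic axis z_2 = (0.8660,0.5000,0.0000)
J_v[:, 2] = z_2; J_ω[:, 2] = (0,0,0)
entry J[0][2] = 0.8660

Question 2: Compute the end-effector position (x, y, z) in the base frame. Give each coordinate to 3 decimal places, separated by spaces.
after link 1: o_1 = (4.3301, 2.5000, 0.0000)
after link 2: o_2 = (4.3301, 2.5000, 5.0000)
after link 3: o_3 = (7.7942, 4.5000, 10.0000)
after link 4: o_4 = (6.7336, 6.3371, 7.8787)
after link 5: o_5 = (7.4407, 5.1124, 6.4645)

7.441 5.112 6.464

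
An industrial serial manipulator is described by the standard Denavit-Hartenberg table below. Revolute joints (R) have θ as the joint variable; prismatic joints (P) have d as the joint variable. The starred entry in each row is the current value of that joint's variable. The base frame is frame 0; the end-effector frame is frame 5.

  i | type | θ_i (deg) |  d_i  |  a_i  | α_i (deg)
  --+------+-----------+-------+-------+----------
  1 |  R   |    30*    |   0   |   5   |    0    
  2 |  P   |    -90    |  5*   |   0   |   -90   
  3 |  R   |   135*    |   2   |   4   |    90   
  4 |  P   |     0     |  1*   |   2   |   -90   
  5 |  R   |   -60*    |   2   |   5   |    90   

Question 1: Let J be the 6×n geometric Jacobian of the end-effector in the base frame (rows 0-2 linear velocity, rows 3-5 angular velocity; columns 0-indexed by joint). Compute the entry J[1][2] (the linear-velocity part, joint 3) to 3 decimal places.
axis z_2 = (0.8660,0.5000,0.0000); lever o_n−o_2 = (2.3434,3.9411,-9.7794)
cross product → J_v[:, 2] = (-4.8897,8.4692,2.2414)
J_ω[:, 2] = z_2
entry J[1][2] = 8.4692

8.469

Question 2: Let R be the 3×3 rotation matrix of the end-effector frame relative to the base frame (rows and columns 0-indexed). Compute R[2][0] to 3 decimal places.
End-effector x-axis (col 0 of R) = (0.1294,-0.2241,-0.9659)
R[2][0] = -0.9659

-0.966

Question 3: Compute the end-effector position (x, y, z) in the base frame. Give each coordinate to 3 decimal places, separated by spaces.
6.674 6.441 -4.779

after link 1: o_1 = (4.3301, 2.5000, 0.0000)
after link 2: o_2 = (4.3301, 2.5000, 5.0000)
after link 3: o_3 = (4.6480, 5.9495, 2.1716)
after link 4: o_4 = (4.2944, 6.5619, 0.0503)
after link 5: o_5 = (6.6735, 6.4411, -4.7794)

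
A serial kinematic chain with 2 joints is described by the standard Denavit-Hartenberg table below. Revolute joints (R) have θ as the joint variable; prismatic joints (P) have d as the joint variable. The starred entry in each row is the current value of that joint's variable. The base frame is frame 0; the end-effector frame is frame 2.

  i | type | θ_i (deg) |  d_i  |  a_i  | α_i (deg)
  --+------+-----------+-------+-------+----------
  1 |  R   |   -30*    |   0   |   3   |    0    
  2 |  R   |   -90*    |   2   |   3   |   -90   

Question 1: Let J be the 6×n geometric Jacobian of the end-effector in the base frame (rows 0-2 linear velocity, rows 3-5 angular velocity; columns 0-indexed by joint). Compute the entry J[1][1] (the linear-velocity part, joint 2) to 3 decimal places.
-1.500

axis z_1 = (0.0000,0.0000,1.0000); lever o_n−o_1 = (-1.5000,-2.5981,2.0000)
cross product → J_v[:, 1] = (2.5981,-1.5000,0.0000)
J_ω[:, 1] = z_1
entry J[1][1] = -1.5000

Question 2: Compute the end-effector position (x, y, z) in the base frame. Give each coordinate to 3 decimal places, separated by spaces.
1.098 -4.098 2.000

after link 1: o_1 = (2.5981, -1.5000, 0.0000)
after link 2: o_2 = (1.0981, -4.0981, 2.0000)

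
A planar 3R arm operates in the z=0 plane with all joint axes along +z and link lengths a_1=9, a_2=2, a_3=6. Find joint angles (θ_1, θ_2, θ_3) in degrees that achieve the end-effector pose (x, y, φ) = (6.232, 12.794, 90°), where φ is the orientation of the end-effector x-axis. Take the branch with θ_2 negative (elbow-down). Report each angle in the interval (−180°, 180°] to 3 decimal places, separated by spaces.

60.000 -90.006 120.006

wrist centre = target − a_3·(cos φ, sin φ) = (6.2320, 6.7940)
cos θ_2 = (84.9963−9²−2²)/(2·9·2) = -0.0001; θ_2 = -90.0060° (elbow-down)
β = atan2(6.7940,6.2320) = 47.4705°; ψ = atan2(-2.0000,8.9998) = -12.5291°
θ_1 = β − ψ = 59.9996°
θ_3 = φ − θ_1 − θ_2 = 120.0064° (wrapped to (-180°,180°])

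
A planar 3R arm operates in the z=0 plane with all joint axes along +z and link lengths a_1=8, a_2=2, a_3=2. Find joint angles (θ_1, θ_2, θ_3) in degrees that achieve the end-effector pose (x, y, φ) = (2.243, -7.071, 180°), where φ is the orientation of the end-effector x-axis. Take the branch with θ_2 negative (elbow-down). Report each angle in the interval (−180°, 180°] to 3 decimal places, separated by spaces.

-44.998 -89.996 -45.006

wrist centre = target − a_3·(cos φ, sin φ) = (4.2430, -7.0710)
cos θ_2 = (68.0021−8²−2²)/(2·8·2) = 0.0001; θ_2 = -89.9963° (elbow-down)
β = atan2(-7.0710,4.2430) = -59.0339°; ψ = atan2(-2.0000,8.0001) = -14.0360°
θ_1 = β − ψ = -44.9978°
θ_3 = φ − θ_1 − θ_2 = -45.0059° (wrapped to (-180°,180°])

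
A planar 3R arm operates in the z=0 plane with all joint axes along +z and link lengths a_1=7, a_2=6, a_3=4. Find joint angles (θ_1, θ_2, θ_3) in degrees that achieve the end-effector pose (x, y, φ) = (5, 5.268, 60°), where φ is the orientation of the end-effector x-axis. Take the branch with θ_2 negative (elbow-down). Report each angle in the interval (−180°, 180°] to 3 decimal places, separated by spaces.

wrist centre = target − a_3·(cos φ, sin φ) = (3.0000, 1.8039)
cos θ_2 = (12.2540−7²−6²)/(2·7·6) = -0.8660; θ_2 = -149.9997° (elbow-down)
β = atan2(1.8039,3.0000) = 31.0185°; ψ = atan2(-3.0000,1.8039) = -58.9822°
θ_1 = β − ψ = 90.0007°
θ_3 = φ − θ_1 − θ_2 = 119.9990° (wrapped to (-180°,180°])

90.001 -150.000 119.999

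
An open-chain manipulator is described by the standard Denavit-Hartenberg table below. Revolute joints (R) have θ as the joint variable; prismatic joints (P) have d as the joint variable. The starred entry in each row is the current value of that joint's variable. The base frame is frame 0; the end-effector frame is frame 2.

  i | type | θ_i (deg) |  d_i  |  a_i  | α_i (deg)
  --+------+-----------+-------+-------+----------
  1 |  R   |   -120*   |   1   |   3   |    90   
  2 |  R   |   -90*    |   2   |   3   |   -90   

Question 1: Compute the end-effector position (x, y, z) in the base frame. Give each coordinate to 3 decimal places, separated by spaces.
after link 1: o_1 = (-1.5000, -2.5981, 1.0000)
after link 2: o_2 = (-3.2321, -1.5981, -2.0000)

-3.232 -1.598 -2.000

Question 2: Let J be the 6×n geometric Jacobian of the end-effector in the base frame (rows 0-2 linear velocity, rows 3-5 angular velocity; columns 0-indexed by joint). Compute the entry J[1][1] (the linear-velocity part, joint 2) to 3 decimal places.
-2.598

axis z_1 = (-0.8660,0.5000,0.0000); lever o_n−o_1 = (-1.7321,1.0000,-3.0000)
cross product → J_v[:, 1] = (-1.5000,-2.5981,0.0000)
J_ω[:, 1] = z_1
entry J[1][1] = -2.5981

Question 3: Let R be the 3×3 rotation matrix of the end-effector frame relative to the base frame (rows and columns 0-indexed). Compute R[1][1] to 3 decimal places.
-0.500

End-effector y-axis (col 1 of R) = (0.8660,-0.5000,-0.0000)
R[1][1] = -0.5000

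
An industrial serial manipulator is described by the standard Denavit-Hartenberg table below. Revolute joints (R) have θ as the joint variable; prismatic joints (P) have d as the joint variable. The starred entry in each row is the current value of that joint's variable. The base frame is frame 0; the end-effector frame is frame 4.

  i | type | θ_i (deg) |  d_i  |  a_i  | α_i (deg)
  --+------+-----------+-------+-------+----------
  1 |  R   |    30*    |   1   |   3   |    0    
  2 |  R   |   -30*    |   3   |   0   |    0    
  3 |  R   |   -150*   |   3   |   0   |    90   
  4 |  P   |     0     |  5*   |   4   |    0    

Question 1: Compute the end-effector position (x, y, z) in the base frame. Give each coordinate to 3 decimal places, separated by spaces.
after link 1: o_1 = (2.5981, 1.5000, 1.0000)
after link 2: o_2 = (2.5981, 1.5000, 4.0000)
after link 3: o_3 = (2.5981, 1.5000, 7.0000)
after link 4: o_4 = (-3.3660, 3.8301, 7.0000)

-3.366 3.830 7.000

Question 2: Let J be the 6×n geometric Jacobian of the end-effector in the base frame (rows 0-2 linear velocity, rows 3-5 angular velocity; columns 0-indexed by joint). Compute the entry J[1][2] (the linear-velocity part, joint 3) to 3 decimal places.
-5.964

axis z_2 = (0.0000,0.0000,1.0000); lever o_n−o_2 = (-5.9641,2.3301,3.0000)
cross product → J_v[:, 2] = (-2.3301,-5.9641,0.0000)
J_ω[:, 2] = z_2
entry J[1][2] = -5.9641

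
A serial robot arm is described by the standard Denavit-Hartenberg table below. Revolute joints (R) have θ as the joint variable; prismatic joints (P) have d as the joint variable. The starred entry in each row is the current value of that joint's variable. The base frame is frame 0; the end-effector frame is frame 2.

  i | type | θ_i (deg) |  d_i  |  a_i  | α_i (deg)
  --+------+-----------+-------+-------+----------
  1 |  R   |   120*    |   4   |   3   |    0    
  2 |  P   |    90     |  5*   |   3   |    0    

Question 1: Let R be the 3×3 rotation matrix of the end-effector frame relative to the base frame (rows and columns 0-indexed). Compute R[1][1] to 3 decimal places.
End-effector y-axis (col 1 of R) = (0.5000,-0.8660,0.0000)
R[1][1] = -0.8660

-0.866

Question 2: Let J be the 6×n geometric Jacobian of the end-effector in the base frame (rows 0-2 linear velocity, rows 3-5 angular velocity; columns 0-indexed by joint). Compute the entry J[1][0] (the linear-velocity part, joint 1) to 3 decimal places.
-4.098

axis z_0 = ẑ; lever o_n−o_0 = (-4.0981,1.0981,9.0000)
cross product → J_v[:, 0] = (-1.0981,-4.0981,0.0000)
J_ω[:, 0] = z_0
entry J[1][0] = -4.0981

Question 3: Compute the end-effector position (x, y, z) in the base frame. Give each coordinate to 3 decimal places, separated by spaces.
after link 1: o_1 = (-1.5000, 2.5981, 4.0000)
after link 2: o_2 = (-4.0981, 1.0981, 9.0000)

-4.098 1.098 9.000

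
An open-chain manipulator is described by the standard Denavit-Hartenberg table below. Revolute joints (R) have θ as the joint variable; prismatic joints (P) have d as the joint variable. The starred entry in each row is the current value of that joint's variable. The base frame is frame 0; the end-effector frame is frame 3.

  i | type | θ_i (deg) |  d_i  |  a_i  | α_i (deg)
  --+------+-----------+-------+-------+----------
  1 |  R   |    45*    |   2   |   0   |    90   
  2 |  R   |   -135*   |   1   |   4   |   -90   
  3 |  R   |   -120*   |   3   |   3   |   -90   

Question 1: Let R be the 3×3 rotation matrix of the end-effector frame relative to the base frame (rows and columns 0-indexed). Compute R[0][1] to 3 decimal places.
End-effector y-axis (col 1 of R) = (-0.5000,-0.5000,0.7071)
R[0][1] = -0.5000

-0.500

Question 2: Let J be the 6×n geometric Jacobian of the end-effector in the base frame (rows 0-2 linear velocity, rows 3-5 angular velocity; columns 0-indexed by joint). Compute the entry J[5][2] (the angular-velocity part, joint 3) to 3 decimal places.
-0.707

axis z_2 = (0.5000,0.5000,-0.7071); lever o_n−o_2 = (4.0871,0.4129,-1.0607)
cross product → J_v[:, 2] = (-0.2384,-2.3597,-1.8371)
J_ω[:, 2] = z_2
entry J[5][2] = -0.7071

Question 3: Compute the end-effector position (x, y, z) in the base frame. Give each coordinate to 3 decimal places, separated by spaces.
after link 1: o_1 = (0.0000, 0.0000, 2.0000)
after link 2: o_2 = (-1.2929, -2.7071, -0.8284)
after link 3: o_3 = (2.7942, -2.2942, -1.8891)

2.794 -2.294 -1.889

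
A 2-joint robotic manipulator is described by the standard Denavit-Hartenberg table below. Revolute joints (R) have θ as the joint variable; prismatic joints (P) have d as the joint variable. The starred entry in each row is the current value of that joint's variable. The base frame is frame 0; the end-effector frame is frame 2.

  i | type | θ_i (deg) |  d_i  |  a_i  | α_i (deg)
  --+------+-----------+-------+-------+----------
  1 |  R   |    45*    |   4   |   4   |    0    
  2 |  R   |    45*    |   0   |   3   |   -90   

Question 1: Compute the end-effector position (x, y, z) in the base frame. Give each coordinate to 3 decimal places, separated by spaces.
after link 1: o_1 = (2.8284, 2.8284, 4.0000)
after link 2: o_2 = (2.8284, 5.8284, 4.0000)

2.828 5.828 4.000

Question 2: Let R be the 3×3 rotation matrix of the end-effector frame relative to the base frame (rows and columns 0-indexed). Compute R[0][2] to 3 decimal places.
-1.000

End-effector z-axis (col 2 of R) = (-1.0000,0.0000,0.0000)
R[0][2] = -1.0000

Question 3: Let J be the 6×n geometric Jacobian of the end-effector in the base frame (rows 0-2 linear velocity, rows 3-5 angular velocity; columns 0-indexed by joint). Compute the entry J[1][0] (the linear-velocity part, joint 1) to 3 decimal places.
axis z_0 = ẑ; lever o_n−o_0 = (2.8284,5.8284,4.0000)
cross product → J_v[:, 0] = (-5.8284,2.8284,0.0000)
J_ω[:, 0] = z_0
entry J[1][0] = 2.8284

2.828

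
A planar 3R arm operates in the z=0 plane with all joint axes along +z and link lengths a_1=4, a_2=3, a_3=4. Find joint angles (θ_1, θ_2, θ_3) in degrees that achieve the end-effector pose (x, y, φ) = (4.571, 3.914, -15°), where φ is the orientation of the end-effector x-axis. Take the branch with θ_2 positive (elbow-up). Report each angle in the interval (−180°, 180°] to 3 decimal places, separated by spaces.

44.993 90.010 -150.004

wrist centre = target − a_3·(cos φ, sin φ) = (0.7073, 4.9493)
cos θ_2 = (24.9956−4²−3²)/(2·4·3) = -0.0002; θ_2 = 90.0105° (elbow-up)
β = atan2(4.9493,0.7073) = 81.8670°; ψ = atan2(3.0000,3.9995) = 36.8737°
θ_1 = β − ψ = 44.9933°
θ_3 = φ − θ_1 − θ_2 = -150.0038° (wrapped to (-180°,180°])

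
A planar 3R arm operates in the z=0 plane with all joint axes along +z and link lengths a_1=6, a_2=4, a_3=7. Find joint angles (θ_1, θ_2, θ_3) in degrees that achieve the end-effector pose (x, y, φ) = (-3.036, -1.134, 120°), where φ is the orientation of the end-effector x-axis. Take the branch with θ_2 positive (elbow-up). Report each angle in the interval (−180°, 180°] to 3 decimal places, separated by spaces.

wrist centre = target − a_3·(cos φ, sin φ) = (0.4640, -7.1962)
cos θ_2 = (52.0003−6²−4²)/(2·6·4) = 0.0000; θ_2 = 89.9997° (elbow-up)
β = atan2(-7.1962,0.4640) = -86.3108°; ψ = atan2(4.0000,6.0000) = 33.6900°
θ_1 = β − ψ = -120.0007°
θ_3 = φ − θ_1 − θ_2 = 150.0010° (wrapped to (-180°,180°])

-120.001 90.000 150.001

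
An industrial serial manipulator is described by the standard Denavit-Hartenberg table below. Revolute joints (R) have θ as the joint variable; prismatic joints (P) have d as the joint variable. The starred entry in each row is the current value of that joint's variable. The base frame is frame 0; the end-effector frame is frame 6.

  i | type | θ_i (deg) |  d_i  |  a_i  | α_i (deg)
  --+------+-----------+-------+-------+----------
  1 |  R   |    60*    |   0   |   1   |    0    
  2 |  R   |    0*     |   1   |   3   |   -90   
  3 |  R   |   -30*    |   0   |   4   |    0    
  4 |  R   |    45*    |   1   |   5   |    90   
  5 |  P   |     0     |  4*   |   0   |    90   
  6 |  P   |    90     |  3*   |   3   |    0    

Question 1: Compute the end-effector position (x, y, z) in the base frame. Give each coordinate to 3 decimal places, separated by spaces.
after link 1: o_1 = (0.5000, 0.8660, 0.0000)
after link 2: o_2 = (2.0000, 3.4641, 1.0000)
after link 3: o_3 = (3.7321, 6.4641, 3.0000)
after link 4: o_4 = (5.2808, 11.1467, 1.7059)
after link 5: o_5 = (5.7985, 12.0433, 5.5696)
after link 6: o_6 = (8.7848, 11.2157, 8.4674)

8.785 11.216 8.467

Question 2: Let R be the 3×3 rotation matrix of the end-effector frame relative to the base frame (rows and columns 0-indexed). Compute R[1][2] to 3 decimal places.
-0.500

End-effector z-axis (col 2 of R) = (0.8660,-0.5000,0.0000)
R[1][2] = -0.5000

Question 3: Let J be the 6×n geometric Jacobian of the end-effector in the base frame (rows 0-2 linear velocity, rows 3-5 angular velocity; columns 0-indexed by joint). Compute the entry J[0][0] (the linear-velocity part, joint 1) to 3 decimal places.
axis z_0 = ẑ; lever o_n−o_0 = (8.7848,11.2157,8.4674)
cross product → J_v[:, 0] = (-11.2157,8.7848,0.0000)
J_ω[:, 0] = z_0
entry J[0][0] = -11.2157

-11.216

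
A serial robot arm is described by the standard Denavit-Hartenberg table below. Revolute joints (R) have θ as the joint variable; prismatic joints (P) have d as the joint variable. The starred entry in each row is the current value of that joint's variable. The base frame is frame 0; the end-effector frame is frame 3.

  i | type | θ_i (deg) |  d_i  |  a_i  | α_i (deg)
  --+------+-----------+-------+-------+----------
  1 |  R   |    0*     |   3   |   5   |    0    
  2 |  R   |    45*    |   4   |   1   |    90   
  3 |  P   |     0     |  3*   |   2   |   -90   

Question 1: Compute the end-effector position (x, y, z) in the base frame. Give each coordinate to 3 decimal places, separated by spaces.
9.243 -0.000 7.000

after link 1: o_1 = (5.0000, 0.0000, 3.0000)
after link 2: o_2 = (5.7071, 0.7071, 7.0000)
after link 3: o_3 = (9.2426, -0.0000, 7.0000)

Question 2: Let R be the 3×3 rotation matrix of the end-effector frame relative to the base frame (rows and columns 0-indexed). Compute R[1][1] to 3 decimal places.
End-effector y-axis (col 1 of R) = (-0.7071,0.7071,0.0000)
R[1][1] = 0.7071

0.707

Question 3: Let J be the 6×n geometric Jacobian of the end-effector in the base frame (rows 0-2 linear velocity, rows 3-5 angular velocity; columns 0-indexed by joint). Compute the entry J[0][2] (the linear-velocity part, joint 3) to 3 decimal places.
0.707

prismatic axis z_2 = (0.7071,-0.7071,0.0000)
J_v[:, 2] = z_2; J_ω[:, 2] = (0,0,0)
entry J[0][2] = 0.7071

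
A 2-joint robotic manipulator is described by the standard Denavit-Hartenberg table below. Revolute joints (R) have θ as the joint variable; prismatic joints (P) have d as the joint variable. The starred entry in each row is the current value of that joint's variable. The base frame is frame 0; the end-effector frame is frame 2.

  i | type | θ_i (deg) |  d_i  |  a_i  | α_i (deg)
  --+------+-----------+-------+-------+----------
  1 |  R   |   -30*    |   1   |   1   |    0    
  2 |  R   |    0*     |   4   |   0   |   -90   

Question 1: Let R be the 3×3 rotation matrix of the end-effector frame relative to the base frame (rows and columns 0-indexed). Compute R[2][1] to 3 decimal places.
End-effector y-axis (col 1 of R) = (0.0000,0.0000,-1.0000)
R[2][1] = -1.0000

-1.000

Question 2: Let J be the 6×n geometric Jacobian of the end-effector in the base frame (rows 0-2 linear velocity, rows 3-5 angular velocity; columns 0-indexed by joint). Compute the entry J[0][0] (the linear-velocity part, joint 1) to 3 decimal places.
0.500

axis z_0 = ẑ; lever o_n−o_0 = (0.8660,-0.5000,5.0000)
cross product → J_v[:, 0] = (0.5000,0.8660,-0.0000)
J_ω[:, 0] = z_0
entry J[0][0] = 0.5000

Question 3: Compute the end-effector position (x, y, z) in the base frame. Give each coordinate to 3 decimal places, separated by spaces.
after link 1: o_1 = (0.8660, -0.5000, 1.0000)
after link 2: o_2 = (0.8660, -0.5000, 5.0000)

0.866 -0.500 5.000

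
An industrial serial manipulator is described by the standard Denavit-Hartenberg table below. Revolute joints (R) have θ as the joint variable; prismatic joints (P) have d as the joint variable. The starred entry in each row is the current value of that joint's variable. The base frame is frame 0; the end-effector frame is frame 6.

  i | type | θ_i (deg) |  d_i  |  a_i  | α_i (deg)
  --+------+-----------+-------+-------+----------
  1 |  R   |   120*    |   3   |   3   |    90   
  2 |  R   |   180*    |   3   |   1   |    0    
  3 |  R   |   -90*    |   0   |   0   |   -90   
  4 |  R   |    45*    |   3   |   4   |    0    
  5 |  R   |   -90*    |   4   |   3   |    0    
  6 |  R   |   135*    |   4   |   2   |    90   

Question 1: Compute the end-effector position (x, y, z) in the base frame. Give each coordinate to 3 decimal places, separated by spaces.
4.754 -7.648 7.950

after link 1: o_1 = (-1.5000, 2.5981, 3.0000)
after link 2: o_2 = (1.5981, 3.2321, 3.0000)
after link 3: o_3 = (1.5981, 3.2321, 3.0000)
after link 4: o_4 = (0.6486, -0.7802, 5.8284)
after link 5: o_5 = (4.4857, -3.1837, 7.9497)
after link 6: o_6 = (4.7537, -7.6478, 7.9497)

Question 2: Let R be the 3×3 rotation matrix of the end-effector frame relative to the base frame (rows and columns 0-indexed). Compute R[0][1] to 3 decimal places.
End-effector y-axis (col 1 of R) = (0.5000,-0.8660,0.0000)
R[0][1] = 0.5000

0.500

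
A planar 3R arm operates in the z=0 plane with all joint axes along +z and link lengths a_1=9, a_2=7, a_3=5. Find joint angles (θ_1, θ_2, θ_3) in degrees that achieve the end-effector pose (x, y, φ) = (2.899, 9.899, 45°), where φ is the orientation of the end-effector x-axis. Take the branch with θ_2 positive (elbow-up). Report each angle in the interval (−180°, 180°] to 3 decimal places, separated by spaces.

wrist centre = target − a_3·(cos φ, sin φ) = (-0.6365, 6.3635)
cos θ_2 = (40.8989−9²−7²)/(2·9·7) = -0.7072; θ_2 = 135.0036° (elbow-up)
β = atan2(6.3635,-0.6365) = 95.7123°; ψ = atan2(4.9494,4.0499) = 50.7078°
θ_1 = β − ψ = 45.0045°
θ_3 = φ − θ_1 − θ_2 = -135.0081° (wrapped to (-180°,180°])

45.004 135.004 -135.008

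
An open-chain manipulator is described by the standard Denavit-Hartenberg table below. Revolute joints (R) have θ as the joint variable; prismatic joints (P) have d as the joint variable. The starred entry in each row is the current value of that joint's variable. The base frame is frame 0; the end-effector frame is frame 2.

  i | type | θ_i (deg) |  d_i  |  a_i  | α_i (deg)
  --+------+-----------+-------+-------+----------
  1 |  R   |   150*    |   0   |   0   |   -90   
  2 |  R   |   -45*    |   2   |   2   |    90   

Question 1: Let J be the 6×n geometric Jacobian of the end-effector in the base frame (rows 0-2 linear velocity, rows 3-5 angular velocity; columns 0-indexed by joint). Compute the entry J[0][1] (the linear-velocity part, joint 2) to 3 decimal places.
-1.225

axis z_1 = (-0.5000,-0.8660,0.0000); lever o_n−o_1 = (-2.2247,-1.0249,1.4142)
cross product → J_v[:, 1] = (-1.2247,0.7071,-1.4142)
J_ω[:, 1] = z_1
entry J[0][1] = -1.2247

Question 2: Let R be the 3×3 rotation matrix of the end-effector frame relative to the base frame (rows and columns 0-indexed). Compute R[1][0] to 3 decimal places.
0.354

End-effector x-axis (col 0 of R) = (-0.6124,0.3536,0.7071)
R[1][0] = 0.3536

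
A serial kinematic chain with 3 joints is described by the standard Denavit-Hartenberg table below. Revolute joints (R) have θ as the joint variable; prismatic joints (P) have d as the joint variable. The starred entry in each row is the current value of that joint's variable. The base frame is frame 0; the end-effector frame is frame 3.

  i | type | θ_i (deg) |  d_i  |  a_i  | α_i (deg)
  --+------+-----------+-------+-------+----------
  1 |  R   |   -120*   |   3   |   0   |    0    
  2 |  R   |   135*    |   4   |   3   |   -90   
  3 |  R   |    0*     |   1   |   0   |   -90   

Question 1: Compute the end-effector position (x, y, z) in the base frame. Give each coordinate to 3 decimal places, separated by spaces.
2.639 1.742 7.000

after link 1: o_1 = (0.0000, 0.0000, 3.0000)
after link 2: o_2 = (2.8978, 0.7765, 7.0000)
after link 3: o_3 = (2.6390, 1.7424, 7.0000)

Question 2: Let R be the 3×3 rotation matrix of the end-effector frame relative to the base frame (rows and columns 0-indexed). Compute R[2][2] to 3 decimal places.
End-effector z-axis (col 2 of R) = (-0.0000,0.0000,-1.0000)
R[2][2] = -1.0000

-1.000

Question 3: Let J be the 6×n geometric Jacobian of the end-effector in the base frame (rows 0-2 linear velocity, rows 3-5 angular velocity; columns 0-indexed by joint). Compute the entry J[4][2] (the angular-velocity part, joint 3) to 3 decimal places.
0.966

axis z_2 = (-0.2588,0.9659,0.0000); lever o_n−o_2 = (-0.2588,0.9659,0.0000)
cross product → J_v[:, 2] = (-0.0000,-0.0000,-0.0000)
J_ω[:, 2] = z_2
entry J[4][2] = 0.9659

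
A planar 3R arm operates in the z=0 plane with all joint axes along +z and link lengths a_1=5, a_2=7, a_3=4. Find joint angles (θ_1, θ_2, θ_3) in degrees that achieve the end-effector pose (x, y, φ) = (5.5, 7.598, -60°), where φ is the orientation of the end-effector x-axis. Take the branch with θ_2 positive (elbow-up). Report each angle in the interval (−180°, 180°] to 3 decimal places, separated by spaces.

54.884 30.003 -144.887

wrist centre = target − a_3·(cos φ, sin φ) = (3.5000, 11.0621)
cos θ_2 = (134.6201−5²−7²)/(2·5·7) = 0.8660; θ_2 = 30.0028° (elbow-up)
β = atan2(11.0621,3.5000) = 72.4429°; ψ = atan2(3.5003,11.0620) = 17.5587°
θ_1 = β − ψ = 54.8842°
θ_3 = φ − θ_1 − θ_2 = -144.8870° (wrapped to (-180°,180°])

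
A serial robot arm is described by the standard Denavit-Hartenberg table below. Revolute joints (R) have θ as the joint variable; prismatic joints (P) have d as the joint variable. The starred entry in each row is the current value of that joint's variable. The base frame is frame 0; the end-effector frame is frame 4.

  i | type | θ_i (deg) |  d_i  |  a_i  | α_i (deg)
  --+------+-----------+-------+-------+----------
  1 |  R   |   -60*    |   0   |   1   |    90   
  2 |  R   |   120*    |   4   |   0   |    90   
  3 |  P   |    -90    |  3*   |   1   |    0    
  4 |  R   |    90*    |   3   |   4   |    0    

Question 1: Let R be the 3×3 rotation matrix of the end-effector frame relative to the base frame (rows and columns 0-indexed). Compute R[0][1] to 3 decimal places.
-0.866

End-effector y-axis (col 1 of R) = (-0.8660,-0.5000,0.0000)
R[0][1] = -0.8660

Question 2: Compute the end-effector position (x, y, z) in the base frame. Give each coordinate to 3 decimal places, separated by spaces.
after link 1: o_1 = (0.5000, -0.8660, 0.0000)
after link 2: o_2 = (-2.9641, -2.8660, 0.0000)
after link 3: o_3 = (-0.7990, -4.6160, 1.5000)
after link 4: o_4 = (-0.5000, -5.1340, 6.4641)

-0.500 -5.134 6.464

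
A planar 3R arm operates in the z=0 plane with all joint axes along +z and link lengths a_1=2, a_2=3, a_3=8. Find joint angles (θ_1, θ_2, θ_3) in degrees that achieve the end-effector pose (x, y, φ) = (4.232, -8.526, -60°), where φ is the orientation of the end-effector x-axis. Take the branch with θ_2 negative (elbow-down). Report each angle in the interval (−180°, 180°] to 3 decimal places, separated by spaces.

wrist centre = target − a_3·(cos φ, sin φ) = (0.2320, -1.5978)
cos θ_2 = (2.6068−2²−3²)/(2·2·3) = -0.8661; θ_2 = -150.0088° (elbow-down)
β = atan2(-1.5978,0.2320) = -81.7384°; ψ = atan2(-1.4996,-0.5983) = -111.7508°
θ_1 = β − ψ = 30.0124°
θ_3 = φ − θ_1 − θ_2 = 59.9963° (wrapped to (-180°,180°])

30.012 -150.009 59.996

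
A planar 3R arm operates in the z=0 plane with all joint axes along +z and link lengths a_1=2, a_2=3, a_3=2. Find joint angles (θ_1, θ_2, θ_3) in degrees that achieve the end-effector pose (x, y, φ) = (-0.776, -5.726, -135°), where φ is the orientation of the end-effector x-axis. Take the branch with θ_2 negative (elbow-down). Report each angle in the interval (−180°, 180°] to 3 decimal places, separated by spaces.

-44.990 -60.007 -30.004

wrist centre = target − a_3·(cos φ, sin φ) = (0.6382, -4.3118)
cos θ_2 = (18.9988−2²−3²)/(2·2·3) = 0.4999; θ_2 = -60.0065° (elbow-down)
β = atan2(-4.3118,0.6382) = -81.5804°; ψ = atan2(-2.5982,3.4997) = -36.5909°
θ_1 = β − ψ = -44.9895°
θ_3 = φ − θ_1 − θ_2 = -30.0039° (wrapped to (-180°,180°])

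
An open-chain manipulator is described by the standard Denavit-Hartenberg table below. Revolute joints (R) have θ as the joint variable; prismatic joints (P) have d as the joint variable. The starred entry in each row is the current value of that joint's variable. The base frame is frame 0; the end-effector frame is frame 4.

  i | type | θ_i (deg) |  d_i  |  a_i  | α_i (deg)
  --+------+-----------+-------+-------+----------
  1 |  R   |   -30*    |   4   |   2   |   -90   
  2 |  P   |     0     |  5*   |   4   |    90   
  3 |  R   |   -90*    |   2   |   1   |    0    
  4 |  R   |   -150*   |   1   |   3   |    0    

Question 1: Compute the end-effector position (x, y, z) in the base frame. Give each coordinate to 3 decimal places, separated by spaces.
7.196 3.464 7.000

after link 1: o_1 = (1.7321, -1.0000, 4.0000)
after link 2: o_2 = (7.6962, 1.3301, 4.0000)
after link 3: o_3 = (7.1962, 0.4641, 6.0000)
after link 4: o_4 = (7.1962, 3.4641, 7.0000)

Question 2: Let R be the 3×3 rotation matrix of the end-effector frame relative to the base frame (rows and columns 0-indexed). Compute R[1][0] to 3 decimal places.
End-effector x-axis (col 0 of R) = (-0.0000,1.0000,0.0000)
R[1][0] = 1.0000

1.000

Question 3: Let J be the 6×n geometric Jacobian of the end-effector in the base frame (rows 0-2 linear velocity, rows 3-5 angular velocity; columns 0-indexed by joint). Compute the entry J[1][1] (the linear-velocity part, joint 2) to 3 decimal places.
0.866

prismatic axis z_1 = (0.5000,0.8660,0.0000)
J_v[:, 1] = z_1; J_ω[:, 1] = (0,0,0)
entry J[1][1] = 0.8660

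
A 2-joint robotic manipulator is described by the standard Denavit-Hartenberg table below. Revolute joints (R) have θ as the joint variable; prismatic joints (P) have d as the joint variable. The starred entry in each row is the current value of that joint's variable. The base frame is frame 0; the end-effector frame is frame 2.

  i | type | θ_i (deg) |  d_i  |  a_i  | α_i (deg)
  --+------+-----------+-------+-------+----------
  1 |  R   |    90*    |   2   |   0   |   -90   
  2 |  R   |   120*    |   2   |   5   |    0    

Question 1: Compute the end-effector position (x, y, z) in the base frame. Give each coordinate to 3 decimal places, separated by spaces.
-2.000 -2.500 -2.330

after link 1: o_1 = (0.0000, 0.0000, 2.0000)
after link 2: o_2 = (-2.0000, -2.5000, -2.3301)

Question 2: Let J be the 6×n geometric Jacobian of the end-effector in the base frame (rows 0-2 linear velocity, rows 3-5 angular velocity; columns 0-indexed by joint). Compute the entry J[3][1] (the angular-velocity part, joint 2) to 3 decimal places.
axis z_1 = (-1.0000,0.0000,0.0000); lever o_n−o_1 = (-2.0000,-2.5000,-4.3301)
cross product → J_v[:, 1] = (-0.0000,-4.3301,2.5000)
J_ω[:, 1] = z_1
entry J[3][1] = -1.0000

-1.000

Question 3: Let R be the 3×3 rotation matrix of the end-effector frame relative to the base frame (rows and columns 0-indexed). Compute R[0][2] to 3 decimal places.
End-effector z-axis (col 2 of R) = (-1.0000,0.0000,0.0000)
R[0][2] = -1.0000

-1.000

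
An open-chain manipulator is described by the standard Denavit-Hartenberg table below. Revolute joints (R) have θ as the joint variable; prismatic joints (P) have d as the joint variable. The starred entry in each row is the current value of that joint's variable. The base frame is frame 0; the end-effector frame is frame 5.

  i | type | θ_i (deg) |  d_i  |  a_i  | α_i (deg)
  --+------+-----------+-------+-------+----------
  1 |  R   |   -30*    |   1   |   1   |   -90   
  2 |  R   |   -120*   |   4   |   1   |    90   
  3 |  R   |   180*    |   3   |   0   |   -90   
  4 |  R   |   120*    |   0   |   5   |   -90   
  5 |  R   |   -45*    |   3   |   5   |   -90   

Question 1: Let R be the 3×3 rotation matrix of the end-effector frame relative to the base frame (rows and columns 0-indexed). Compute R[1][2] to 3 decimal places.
0.436

End-effector z-axis (col 2 of R) = (0.6597,0.4356,0.6124)
R[1][2] = 0.4356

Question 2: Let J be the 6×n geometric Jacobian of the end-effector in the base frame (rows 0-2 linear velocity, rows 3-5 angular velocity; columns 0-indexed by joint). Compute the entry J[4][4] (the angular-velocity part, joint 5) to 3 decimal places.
axis z_4 = (-0.7500,0.4330,0.5000); lever o_n−o_4 = (-2.4868,-2.6467,4.5619)
cross product → J_v[:, 4] = (3.2987,2.1780,3.0619)
J_ω[:, 4] = z_4
entry J[4][4] = 0.4330

0.433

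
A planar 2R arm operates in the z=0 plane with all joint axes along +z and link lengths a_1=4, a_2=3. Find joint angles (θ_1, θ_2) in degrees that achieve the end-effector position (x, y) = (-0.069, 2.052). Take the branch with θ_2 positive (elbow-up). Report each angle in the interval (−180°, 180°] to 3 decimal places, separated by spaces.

cos θ_2 = (4.2155−4²−3²)/(2·4·3) = -0.8660; θ_2 = 149.9996° (elbow-up)
β = atan2(2.0520,-0.0690) = 91.9259°; ψ = atan2(1.5000,1.4019) = 46.9358°
θ_1 = β − ψ = 44.9901°

44.990 150.000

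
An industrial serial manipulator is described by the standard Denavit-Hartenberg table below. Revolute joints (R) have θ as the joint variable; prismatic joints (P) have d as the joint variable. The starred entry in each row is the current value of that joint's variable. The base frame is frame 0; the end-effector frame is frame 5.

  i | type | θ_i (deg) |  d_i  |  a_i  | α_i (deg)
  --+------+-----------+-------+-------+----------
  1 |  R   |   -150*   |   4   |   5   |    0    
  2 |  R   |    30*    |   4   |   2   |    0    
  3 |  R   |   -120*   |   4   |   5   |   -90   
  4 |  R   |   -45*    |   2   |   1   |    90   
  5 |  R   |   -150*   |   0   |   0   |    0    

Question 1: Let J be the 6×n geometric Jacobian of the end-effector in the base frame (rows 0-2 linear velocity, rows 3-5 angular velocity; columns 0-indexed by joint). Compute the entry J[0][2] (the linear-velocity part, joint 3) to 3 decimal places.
-3.942

axis z_2 = (0.0000,0.0000,1.0000); lever o_n−o_2 = (-4.5856,3.9425,4.7071)
cross product → J_v[:, 2] = (-3.9425,-4.5856,0.0000)
J_ω[:, 2] = z_2
entry J[0][2] = -3.9425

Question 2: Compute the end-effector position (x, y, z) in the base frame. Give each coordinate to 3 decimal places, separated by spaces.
-9.916 -0.290 12.707

after link 1: o_1 = (-4.3301, -2.5000, 4.0000)
after link 2: o_2 = (-5.3301, -4.2321, 8.0000)
after link 3: o_3 = (-7.8301, 0.0981, 12.0000)
after link 4: o_4 = (-9.9157, -0.2896, 12.7071)
after link 5: o_5 = (-9.9157, -0.2896, 12.7071)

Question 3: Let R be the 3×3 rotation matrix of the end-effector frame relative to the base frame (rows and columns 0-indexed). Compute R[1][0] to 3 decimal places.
End-effector x-axis (col 0 of R) = (0.7392,-0.2803,-0.6124)
R[1][0] = -0.2803

-0.280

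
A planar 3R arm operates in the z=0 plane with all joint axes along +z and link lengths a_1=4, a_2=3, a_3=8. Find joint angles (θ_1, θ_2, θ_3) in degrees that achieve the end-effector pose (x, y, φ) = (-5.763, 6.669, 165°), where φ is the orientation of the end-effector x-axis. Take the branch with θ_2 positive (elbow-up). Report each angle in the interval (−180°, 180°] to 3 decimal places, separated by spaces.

wrist centre = target − a_3·(cos φ, sin φ) = (1.9644, 4.5984)
cos θ_2 = (25.0046−4²−3²)/(2·4·3) = 0.0002; θ_2 = 89.9890° (elbow-up)
β = atan2(4.5984,1.9644) = 66.8684°; ψ = atan2(3.0000,4.0006) = 36.8659°
θ_1 = β − ψ = 30.0024°
θ_3 = φ − θ_1 − θ_2 = 45.0086° (wrapped to (-180°,180°])

30.002 89.989 45.009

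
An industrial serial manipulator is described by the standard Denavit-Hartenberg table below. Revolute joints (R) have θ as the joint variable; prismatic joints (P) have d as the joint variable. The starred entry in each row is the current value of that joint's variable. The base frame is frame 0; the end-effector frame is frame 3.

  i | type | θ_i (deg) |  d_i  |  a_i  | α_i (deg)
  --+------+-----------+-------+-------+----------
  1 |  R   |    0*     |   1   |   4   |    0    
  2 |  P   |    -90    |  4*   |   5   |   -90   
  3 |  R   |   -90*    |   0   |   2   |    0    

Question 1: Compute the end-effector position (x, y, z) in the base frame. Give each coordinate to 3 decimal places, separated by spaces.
4.000 -5.000 7.000

after link 1: o_1 = (4.0000, 0.0000, 1.0000)
after link 2: o_2 = (4.0000, -5.0000, 5.0000)
after link 3: o_3 = (4.0000, -5.0000, 7.0000)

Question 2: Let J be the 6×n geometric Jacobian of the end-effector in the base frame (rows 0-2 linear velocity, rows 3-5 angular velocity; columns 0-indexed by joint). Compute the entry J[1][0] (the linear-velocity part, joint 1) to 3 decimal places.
4.000

axis z_0 = ẑ; lever o_n−o_0 = (4.0000,-5.0000,7.0000)
cross product → J_v[:, 0] = (5.0000,4.0000,-0.0000)
J_ω[:, 0] = z_0
entry J[1][0] = 4.0000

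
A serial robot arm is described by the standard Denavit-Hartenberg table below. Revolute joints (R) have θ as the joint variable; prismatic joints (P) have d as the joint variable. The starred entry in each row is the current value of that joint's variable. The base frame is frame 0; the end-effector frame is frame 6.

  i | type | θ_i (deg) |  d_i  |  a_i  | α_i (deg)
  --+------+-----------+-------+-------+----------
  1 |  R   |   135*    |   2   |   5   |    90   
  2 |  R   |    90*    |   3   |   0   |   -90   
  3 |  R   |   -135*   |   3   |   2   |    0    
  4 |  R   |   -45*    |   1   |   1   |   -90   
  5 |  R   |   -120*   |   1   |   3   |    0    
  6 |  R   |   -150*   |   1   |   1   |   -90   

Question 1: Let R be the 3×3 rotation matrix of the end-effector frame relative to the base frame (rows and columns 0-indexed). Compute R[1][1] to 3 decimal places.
End-effector y-axis (col 1 of R) = (-0.7071,-0.7071,-0.0000)
R[1][1] = -0.7071

-0.707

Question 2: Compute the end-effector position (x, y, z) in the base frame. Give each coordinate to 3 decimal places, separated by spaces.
4.958 4.113 1.086

after link 1: o_1 = (-3.5355, 3.5355, 2.0000)
after link 2: o_2 = (-1.4142, 5.6569, 2.0000)
after link 3: o_3 = (1.7071, 4.5355, 0.5858)
after link 4: o_4 = (2.4142, 3.8284, -0.4142)
after link 5: o_5 = (4.9584, 2.6984, 1.0858)
after link 6: o_6 = (4.9584, 4.1126, 1.0858)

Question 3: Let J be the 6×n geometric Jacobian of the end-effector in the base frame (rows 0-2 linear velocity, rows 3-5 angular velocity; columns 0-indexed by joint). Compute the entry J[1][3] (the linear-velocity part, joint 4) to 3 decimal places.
-0.354

axis z_3 = (0.7071,-0.7071,0.0000); lever o_n−o_3 = (3.2513,-0.4229,0.5000)
cross product → J_v[:, 3] = (-0.3536,-0.3536,2.0000)
J_ω[:, 3] = z_3
entry J[1][3] = -0.3536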